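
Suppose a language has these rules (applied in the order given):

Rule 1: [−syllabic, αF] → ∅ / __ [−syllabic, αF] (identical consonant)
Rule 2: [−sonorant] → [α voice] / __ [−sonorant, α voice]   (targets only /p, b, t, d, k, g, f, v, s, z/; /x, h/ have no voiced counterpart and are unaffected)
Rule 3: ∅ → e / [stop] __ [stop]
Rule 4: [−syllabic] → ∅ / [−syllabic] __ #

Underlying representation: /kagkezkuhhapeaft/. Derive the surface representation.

Rule 1 (degemination): /hh/ is a geminate; the first /h/ deletes. /kagkezkuhhapeaft/ → kagkezkuhapeaft.
Rule 2 (regressive voicing assimilation): /g/ precedes the voiceless obstruent /k/, so it devoices to [k] by assimilation. /z/ precedes the voiceless obstruent /k/, so it devoices to [s] by assimilation. /kagkezkuhapeaft/ → kakkeskuhapeaft.
Rule 3 (stop-cluster e-epenthesis): /k/ and /k/ form a stop–stop cluster, so [e] is inserted between them. /kakkeskuhapeaft/ → kakekeskuhapeaft.
Rule 4 (final cluster simplification): /t/ is the second consonant of a word-final cluster /ft/, so it deletes. /kakekeskuhapeaft/ → kakekeskuhapeaf.

kakekeskuhapeaf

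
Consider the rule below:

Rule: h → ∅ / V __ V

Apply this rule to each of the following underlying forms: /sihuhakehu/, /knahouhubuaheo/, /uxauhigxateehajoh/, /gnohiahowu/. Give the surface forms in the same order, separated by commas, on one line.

siuakeu, knaouubuaeo, uxauigxateeajoh, gnoiaowu

/sihuhakehu/: /h/ occurs between vowels /i/ and /u/, so it deletes. /h/ occurs between vowels /u/ and /a/, so it deletes. /h/ occurs between vowels /e/ and /u/, so it deletes. → [siuakeu].
/knahouhubuaheo/: /h/ occurs between vowels /a/ and /o/, so it deletes. /h/ occurs between vowels /u/ and /u/, so it deletes. /h/ occurs between vowels /a/ and /e/, so it deletes. → [knaouubuaeo].
/uxauhigxateehajoh/: /h/ occurs between vowels /u/ and /i/, so it deletes. /h/ occurs between vowels /e/ and /a/, so it deletes. → [uxauigxateeajoh].
/gnohiahowu/: /h/ occurs between vowels /o/ and /i/, so it deletes. /h/ occurs between vowels /a/ and /o/, so it deletes. → [gnoiaowu].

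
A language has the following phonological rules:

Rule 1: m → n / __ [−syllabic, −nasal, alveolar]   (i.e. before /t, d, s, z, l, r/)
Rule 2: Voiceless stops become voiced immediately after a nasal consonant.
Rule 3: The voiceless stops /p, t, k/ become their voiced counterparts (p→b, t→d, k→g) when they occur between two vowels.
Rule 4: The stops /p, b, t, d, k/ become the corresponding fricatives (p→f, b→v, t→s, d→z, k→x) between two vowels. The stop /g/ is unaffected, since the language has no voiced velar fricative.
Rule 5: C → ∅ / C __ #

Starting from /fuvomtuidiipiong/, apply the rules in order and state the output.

fuvonduiziivion

Rule 1 (nasal place assimilation): /m/ precedes the alveolar consonant /t/, so it assimilates in place to [n]. /fuvomtuidiipiong/ → fuvontuidiipiong.
Rule 2 (post-nasal voicing): /t/ is a voiceless stop immediately after the nasal /n/, so it voices to [d]. /fuvontuidiipiong/ → fuvonduidiipiong.
Rule 3 (intervocalic voicing): /p/ is a voiceless stop between vowels /i/ and /i/, so it voices to [b]. /fuvonduidiipiong/ → fuvonduidiibiong.
Rule 4 (intervocalic spirantization): /d/ is a stop between vowels /i/ and /i/, so it spirantizes to the fricative [z]. /b/ is a stop between vowels /i/ and /i/, so it spirantizes to the fricative [v]. /fuvonduidiibiong/ → fuvonduiziiviong.
Rule 5 (final cluster simplification): /g/ is the second consonant of a word-final cluster /ng/, so it deletes. /fuvonduiziiviong/ → fuvonduiziivion.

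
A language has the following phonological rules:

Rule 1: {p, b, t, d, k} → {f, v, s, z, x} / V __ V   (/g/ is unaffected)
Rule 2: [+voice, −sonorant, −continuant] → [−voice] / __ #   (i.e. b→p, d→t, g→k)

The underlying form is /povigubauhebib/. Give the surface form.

Rule 1 (intervocalic spirantization): /b/ is a stop between vowels /u/ and /a/, so it spirantizes to the fricative [v]. /b/ is a stop between vowels /e/ and /i/, so it spirantizes to the fricative [v]. /povigubauhebib/ → poviguvauhevib.
Rule 2 (final devoicing): /b/ is a voiced stop in word-final position, so it devoices to [p]. /poviguvauhevib/ → poviguvauhevip.

poviguvauhevip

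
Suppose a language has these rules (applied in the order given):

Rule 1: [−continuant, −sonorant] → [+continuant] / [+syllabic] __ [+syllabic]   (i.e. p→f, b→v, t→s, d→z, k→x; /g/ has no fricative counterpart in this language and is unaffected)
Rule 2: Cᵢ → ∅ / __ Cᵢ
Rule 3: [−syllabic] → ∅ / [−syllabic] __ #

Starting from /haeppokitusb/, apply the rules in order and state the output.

Rule 1 (intervocalic spirantization): /k/ is a stop between vowels /o/ and /i/, so it spirantizes to the fricative [x]. /t/ is a stop between vowels /i/ and /u/, so it spirantizes to the fricative [s]. /haeppokitusb/ → haeppoxisusb.
Rule 2 (degemination): /pp/ is a geminate; the first /p/ deletes. /haeppoxisusb/ → haepoxisusb.
Rule 3 (final cluster simplification): /b/ is the second consonant of a word-final cluster /sb/, so it deletes. /haepoxisusb/ → haepoxisus.

haepoxisus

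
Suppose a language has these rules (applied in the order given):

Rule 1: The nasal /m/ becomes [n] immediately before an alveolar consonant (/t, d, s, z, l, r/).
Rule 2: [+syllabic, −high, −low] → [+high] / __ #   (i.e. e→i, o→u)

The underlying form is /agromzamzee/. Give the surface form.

Rule 1 (nasal place assimilation): /m/ precedes the alveolar consonant /z/, so it assimilates in place to [n]. /m/ precedes the alveolar consonant /z/, so it assimilates in place to [n]. /agromzamzee/ → agronzanzee.
Rule 2 (final vowel raising): /e/ is a mid vowel in word-final position, so it raises to [i]. /agronzanzee/ → agronzanzei.

agronzanzei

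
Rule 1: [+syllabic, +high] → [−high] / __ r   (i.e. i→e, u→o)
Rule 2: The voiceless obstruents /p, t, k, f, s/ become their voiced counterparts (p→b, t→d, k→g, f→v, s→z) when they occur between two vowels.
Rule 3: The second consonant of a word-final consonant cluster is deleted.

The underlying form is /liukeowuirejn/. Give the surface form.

liugeowuerej

Rule 1 (pre-rhotic lowering): /i/ is a high vowel immediately before /r/, so it lowers to [e]. /liukeowuirejn/ → liukeowuerejn.
Rule 2 (intervocalic voicing): /k/ is a voiceless obstruent between vowels /u/ and /e/, so it voices to [g]. /liukeowuerejn/ → liugeowuerejn.
Rule 3 (final cluster simplification): /n/ is the second consonant of a word-final cluster /jn/, so it deletes. /liugeowuerejn/ → liugeowuerej.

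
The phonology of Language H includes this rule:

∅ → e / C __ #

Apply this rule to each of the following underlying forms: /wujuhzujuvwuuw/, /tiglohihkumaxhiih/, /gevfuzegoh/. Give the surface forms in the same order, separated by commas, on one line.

wujuhzujuvwuuwe, tiglohihkumaxhiihe, gevfuzegohe

/wujuhzujuvwuuw/: the form ends in the consonant /w/, so [e] is inserted word-finally. → [wujuhzujuvwuuwe].
/tiglohihkumaxhiih/: the form ends in the consonant /h/, so [e] is inserted word-finally. → [tiglohihkumaxhiihe].
/gevfuzegoh/: the form ends in the consonant /h/, so [e] is inserted word-finally. → [gevfuzegohe].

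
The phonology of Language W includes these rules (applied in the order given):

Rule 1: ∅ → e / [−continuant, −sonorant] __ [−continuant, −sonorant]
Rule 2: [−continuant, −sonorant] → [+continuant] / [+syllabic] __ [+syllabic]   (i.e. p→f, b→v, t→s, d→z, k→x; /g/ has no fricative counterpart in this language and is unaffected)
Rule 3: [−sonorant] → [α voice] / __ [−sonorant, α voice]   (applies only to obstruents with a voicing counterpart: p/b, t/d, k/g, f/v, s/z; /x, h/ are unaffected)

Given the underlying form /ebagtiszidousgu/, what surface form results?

evagesizzizouzgu

Rule 1 (stop-cluster e-epenthesis): /g/ and /t/ form a stop–stop cluster, so [e] is inserted between them. /ebagtiszidousgu/ → ebagetiszidousgu.
Rule 2 (intervocalic spirantization): /b/ is a stop between vowels /e/ and /a/, so it spirantizes to the fricative [v]. /t/ is a stop between vowels /e/ and /i/, so it spirantizes to the fricative [s]. /d/ is a stop between vowels /i/ and /o/, so it spirantizes to the fricative [z]. /ebagetiszidousgu/ → evagesiszizousgu.
Rule 3 (regressive voicing assimilation): /s/ precedes the voiced obstruent /z/, so it voices to [z] by assimilation. /s/ precedes the voiced obstruent /g/, so it voices to [z] by assimilation. /evagesiszizousgu/ → evagesizzizouzgu.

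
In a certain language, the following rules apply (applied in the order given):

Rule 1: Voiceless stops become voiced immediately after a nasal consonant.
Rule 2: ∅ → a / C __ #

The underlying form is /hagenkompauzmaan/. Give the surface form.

hagengombauzmaana

Rule 1 (post-nasal voicing): /k/ is a voiceless stop immediately after the nasal /n/, so it voices to [g]. /p/ is a voiceless stop immediately after the nasal /m/, so it voices to [b]. /hagenkompauzmaan/ → hagengombauzmaan.
Rule 2 (final a-epenthesis): the form ends in the consonant /n/, so [a] is inserted word-finally. /hagengombauzmaan/ → hagengombauzmaana.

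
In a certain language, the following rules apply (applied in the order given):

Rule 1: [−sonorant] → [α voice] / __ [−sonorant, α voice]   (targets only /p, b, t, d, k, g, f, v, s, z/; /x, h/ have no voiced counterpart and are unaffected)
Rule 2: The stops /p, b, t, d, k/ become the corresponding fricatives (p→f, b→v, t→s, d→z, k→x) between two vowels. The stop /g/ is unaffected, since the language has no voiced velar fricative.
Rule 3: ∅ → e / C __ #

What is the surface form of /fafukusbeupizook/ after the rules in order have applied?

fafuxuzbeufizooke

Rule 1 (regressive voicing assimilation): /s/ precedes the voiced obstruent /b/, so it voices to [z] by assimilation. /fafukusbeupizook/ → fafukuzbeupizook.
Rule 2 (intervocalic spirantization): /k/ is a stop between vowels /u/ and /u/, so it spirantizes to the fricative [x]. /p/ is a stop between vowels /u/ and /i/, so it spirantizes to the fricative [f]. /fafukuzbeupizook/ → fafuxuzbeufizook.
Rule 3 (final e-epenthesis): the form ends in the consonant /k/, so [e] is inserted word-finally. /fafuxuzbeufizook/ → fafuxuzbeufizooke.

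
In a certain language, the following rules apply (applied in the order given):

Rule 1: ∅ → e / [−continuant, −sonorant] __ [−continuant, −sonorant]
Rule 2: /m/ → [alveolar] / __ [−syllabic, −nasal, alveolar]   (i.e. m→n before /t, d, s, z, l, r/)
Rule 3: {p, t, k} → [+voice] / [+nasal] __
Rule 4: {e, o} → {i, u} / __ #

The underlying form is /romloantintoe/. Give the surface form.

ronloandindoi

Rule 1 (stop-cluster e-epenthesis): no segment meets the environment; /romloantintoe/ is unchanged.
Rule 2 (nasal place assimilation): /m/ precedes the alveolar consonant /l/, so it assimilates in place to [n]. /romloantintoe/ → ronloantintoe.
Rule 3 (post-nasal voicing): /t/ is a voiceless stop immediately after the nasal /n/, so it voices to [d]. /t/ is a voiceless stop immediately after the nasal /n/, so it voices to [d]. /ronloantintoe/ → ronloandindoe.
Rule 4 (final vowel raising): /e/ is a mid vowel in word-final position, so it raises to [i]. /ronloandindoe/ → ronloandindoi.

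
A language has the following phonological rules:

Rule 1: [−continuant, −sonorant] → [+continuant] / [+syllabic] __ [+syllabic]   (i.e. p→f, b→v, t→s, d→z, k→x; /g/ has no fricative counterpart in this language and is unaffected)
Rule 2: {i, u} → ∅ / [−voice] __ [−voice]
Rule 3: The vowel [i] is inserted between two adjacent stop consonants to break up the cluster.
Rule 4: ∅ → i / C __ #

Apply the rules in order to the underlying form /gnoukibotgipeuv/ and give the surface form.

Rule 1 (intervocalic spirantization): /k/ is a stop between vowels /u/ and /i/, so it spirantizes to the fricative [x]. /b/ is a stop between vowels /i/ and /o/, so it spirantizes to the fricative [v]. /p/ is a stop between vowels /i/ and /e/, so it spirantizes to the fricative [f]. /gnoukibotgipeuv/ → gnouxivotgifeuv.
Rule 2 (high vowel syncope): no segment meets the environment; /gnouxivotgifeuv/ is unchanged.
Rule 3 (stop-cluster i-epenthesis): /t/ and /g/ form a stop–stop cluster, so [i] is inserted between them. /gnouxivotgifeuv/ → gnouxivotigifeuv.
Rule 4 (final i-epenthesis): the form ends in the consonant /v/, so [i] is inserted word-finally. /gnouxivotigifeuv/ → gnouxivotigifeuvi.

gnouxivotigifeuvi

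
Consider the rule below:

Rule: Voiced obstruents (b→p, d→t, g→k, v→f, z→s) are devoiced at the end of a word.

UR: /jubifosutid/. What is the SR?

jubifosutit

/d/ is a voiced obstruent in word-final position, so it devoices to [t].
The other instance of /b/ does not occur in the required environment and remains unchanged.
Surface form: [jubifosutit].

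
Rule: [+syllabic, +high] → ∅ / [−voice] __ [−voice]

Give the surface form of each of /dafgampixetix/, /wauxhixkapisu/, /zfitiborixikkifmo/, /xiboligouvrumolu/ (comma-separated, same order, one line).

dafgampxetx, wauxhxkapsu, zftiborixkkfmo, xiboligouvrumolu

/dafgampixetix/: /i/ is a high vowel flanked by voiceless consonants /p/ and /x/, so it deletes. /i/ is a high vowel flanked by voiceless consonants /t/ and /x/, so it deletes. → [dafgampxetx].
/wauxhixkapisu/: /i/ is a high vowel flanked by voiceless consonants /h/ and /x/, so it deletes. /i/ is a high vowel flanked by voiceless consonants /p/ and /s/, so it deletes. → [wauxhxkapsu].
/zfitiborixikkifmo/: /i/ is a high vowel flanked by voiceless consonants /f/ and /t/, so it deletes. /i/ is a high vowel flanked by voiceless consonants /x/ and /k/, so it deletes. /i/ is a high vowel flanked by voiceless consonants /k/ and /f/, so it deletes. → [zftiborixkkfmo].
/xiboligouvrumolu/: the rule's environment is not met; surfaces unchanged as [xiboligouvrumolu].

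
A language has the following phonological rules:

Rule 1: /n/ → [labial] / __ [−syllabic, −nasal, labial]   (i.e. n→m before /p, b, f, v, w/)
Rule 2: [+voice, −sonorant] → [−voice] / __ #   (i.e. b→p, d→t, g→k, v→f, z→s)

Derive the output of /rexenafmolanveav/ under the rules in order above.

Rule 1 (nasal place assimilation): /n/ precedes the labial consonant /v/, so it assimilates in place to [m]. /rexenafmolanveav/ → rexenafmolamveav.
Rule 2 (final devoicing): /v/ is a voiced obstruent in word-final position, so it devoices to [f]. /rexenafmolamveav/ → rexenafmolamveaf.

rexenafmolamveaf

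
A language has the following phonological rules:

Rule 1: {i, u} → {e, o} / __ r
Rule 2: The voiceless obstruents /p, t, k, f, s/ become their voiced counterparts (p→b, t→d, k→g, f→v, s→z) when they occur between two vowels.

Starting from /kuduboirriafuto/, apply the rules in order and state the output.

kuduboerriavudo

Rule 1 (pre-rhotic lowering): /i/ is a high vowel immediately before /r/, so it lowers to [e]. /kuduboirriafuto/ → kuduboerriafuto.
Rule 2 (intervocalic voicing): /f/ is a voiceless obstruent between vowels /a/ and /u/, so it voices to [v]. /t/ is a voiceless obstruent between vowels /u/ and /o/, so it voices to [d]. /kuduboerriafuto/ → kuduboerriavudo.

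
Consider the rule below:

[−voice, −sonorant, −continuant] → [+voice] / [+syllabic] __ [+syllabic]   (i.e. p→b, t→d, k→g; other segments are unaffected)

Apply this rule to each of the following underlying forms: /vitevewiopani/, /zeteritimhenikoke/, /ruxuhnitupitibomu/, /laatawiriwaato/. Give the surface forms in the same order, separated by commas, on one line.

/vitevewiopani/: /t/ is a voiceless stop between vowels /i/ and /e/, so it voices to [d]. /p/ is a voiceless stop between vowels /o/ and /a/, so it voices to [b]. → [videvewiobani].
/zeteritimhenikoke/: /t/ is a voiceless stop between vowels /e/ and /e/, so it voices to [d]. /t/ is a voiceless stop between vowels /i/ and /i/, so it voices to [d]. /k/ is a voiceless stop between vowels /i/ and /o/, so it voices to [g]. /k/ is a voiceless stop between vowels /o/ and /e/, so it voices to [g]. → [zederidimhenigoge].
/ruxuhnitupitibomu/: /t/ is a voiceless stop between vowels /i/ and /u/, so it voices to [d]. /p/ is a voiceless stop between vowels /u/ and /i/, so it voices to [b]. /t/ is a voiceless stop between vowels /i/ and /i/, so it voices to [d]. → [ruxuhnidubidibomu].
/laatawiriwaato/: /t/ is a voiceless stop between vowels /a/ and /a/, so it voices to [d]. /t/ is a voiceless stop between vowels /a/ and /o/, so it voices to [d]. → [laadawiriwaado].

videvewiobani, zederidimhenigoge, ruxuhnidubidibomu, laadawiriwaado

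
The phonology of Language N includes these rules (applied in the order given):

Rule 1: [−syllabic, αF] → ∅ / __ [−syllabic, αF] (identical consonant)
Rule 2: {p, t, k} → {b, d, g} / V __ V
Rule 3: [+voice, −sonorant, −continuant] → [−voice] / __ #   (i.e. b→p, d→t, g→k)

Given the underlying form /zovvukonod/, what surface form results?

Rule 1 (degemination): /vv/ is a geminate; the first /v/ deletes. /zovvukonod/ → zovukonod.
Rule 2 (intervocalic voicing): /k/ is a voiceless stop between vowels /u/ and /o/, so it voices to [g]. /zovukonod/ → zovugonod.
Rule 3 (final devoicing): /d/ is a voiced stop in word-final position, so it devoices to [t]. /zovugonod/ → zovugonot.

zovugonot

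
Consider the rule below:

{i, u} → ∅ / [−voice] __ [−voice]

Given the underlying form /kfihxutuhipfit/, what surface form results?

kfhxthpft

/i/ is a high vowel flanked by voiceless consonants /f/ and /h/, so it deletes.
/u/ is a high vowel flanked by voiceless consonants /x/ and /t/, so it deletes.
/u/ is a high vowel flanked by voiceless consonants /t/ and /h/, so it deletes.
/i/ is a high vowel flanked by voiceless consonants /h/ and /p/, so it deletes.
/i/ is a high vowel flanked by voiceless consonants /f/ and /t/, so it deletes.
Surface form: [kfhxthpft].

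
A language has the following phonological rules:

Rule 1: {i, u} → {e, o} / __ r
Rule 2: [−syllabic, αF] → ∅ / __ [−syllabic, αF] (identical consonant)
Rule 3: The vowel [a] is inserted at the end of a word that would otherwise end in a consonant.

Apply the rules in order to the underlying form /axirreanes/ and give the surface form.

axereanesa

Rule 1 (pre-rhotic lowering): /i/ is a high vowel immediately before /r/, so it lowers to [e]. /axirreanes/ → axerreanes.
Rule 2 (degemination): /rr/ is a geminate; the first /r/ deletes. /axerreanes/ → axereanes.
Rule 3 (final a-epenthesis): the form ends in the consonant /s/, so [a] is inserted word-finally. /axereanes/ → axereanesa.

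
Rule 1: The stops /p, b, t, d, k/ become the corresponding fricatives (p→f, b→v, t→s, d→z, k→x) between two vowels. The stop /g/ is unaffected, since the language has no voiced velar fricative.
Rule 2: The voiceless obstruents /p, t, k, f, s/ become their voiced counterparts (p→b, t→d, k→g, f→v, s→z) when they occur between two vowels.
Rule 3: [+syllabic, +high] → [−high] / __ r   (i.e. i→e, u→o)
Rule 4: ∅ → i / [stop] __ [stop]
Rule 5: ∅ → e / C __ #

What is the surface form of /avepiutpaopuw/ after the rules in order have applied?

aveviutipaovuwe

Rule 1 (intervocalic spirantization): /p/ is a stop between vowels /e/ and /i/, so it spirantizes to the fricative [f]. /p/ is a stop between vowels /o/ and /u/, so it spirantizes to the fricative [f]. /avepiutpaopuw/ → avefiutpaofuw.
Rule 2 (intervocalic voicing): /f/ is a voiceless obstruent between vowels /e/ and /i/, so it voices to [v]. /f/ is a voiceless obstruent between vowels /o/ and /u/, so it voices to [v]. /avefiutpaofuw/ → aveviutpaovuw.
Rule 3 (pre-rhotic lowering): no segment meets the environment; /aveviutpaovuw/ is unchanged.
Rule 4 (stop-cluster i-epenthesis): /t/ and /p/ form a stop–stop cluster, so [i] is inserted between them. /aveviutpaovuw/ → aveviutipaovuw.
Rule 5 (final e-epenthesis): the form ends in the consonant /w/, so [e] is inserted word-finally. /aveviutipaovuw/ → aveviutipaovuwe.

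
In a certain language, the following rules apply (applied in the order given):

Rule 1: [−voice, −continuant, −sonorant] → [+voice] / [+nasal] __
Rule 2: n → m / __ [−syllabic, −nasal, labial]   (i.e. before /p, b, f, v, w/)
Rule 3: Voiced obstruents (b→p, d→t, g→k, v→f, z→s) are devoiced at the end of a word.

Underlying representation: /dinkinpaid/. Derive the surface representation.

dingimbait

Rule 1 (post-nasal voicing): /k/ is a voiceless stop immediately after the nasal /n/, so it voices to [g]. /p/ is a voiceless stop immediately after the nasal /n/, so it voices to [b]. /dinkinpaid/ → dinginbaid.
Rule 2 (nasal place assimilation): /n/ precedes the labial consonant /b/, so it assimilates in place to [m]. /dinginbaid/ → dingimbaid.
Rule 3 (final devoicing): /d/ is a voiced obstruent in word-final position, so it devoices to [t]. /dingimbaid/ → dingimbait.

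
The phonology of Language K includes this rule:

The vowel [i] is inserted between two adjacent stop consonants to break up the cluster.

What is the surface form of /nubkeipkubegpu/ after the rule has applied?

nubikeipikubegipu

/b/ and /k/ form a stop–stop cluster, so [i] is inserted between them.
/p/ and /k/ form a stop–stop cluster, so [i] is inserted between them.
/g/ and /p/ form a stop–stop cluster, so [i] is inserted between them.
Surface form: [nubikeipikubegipu].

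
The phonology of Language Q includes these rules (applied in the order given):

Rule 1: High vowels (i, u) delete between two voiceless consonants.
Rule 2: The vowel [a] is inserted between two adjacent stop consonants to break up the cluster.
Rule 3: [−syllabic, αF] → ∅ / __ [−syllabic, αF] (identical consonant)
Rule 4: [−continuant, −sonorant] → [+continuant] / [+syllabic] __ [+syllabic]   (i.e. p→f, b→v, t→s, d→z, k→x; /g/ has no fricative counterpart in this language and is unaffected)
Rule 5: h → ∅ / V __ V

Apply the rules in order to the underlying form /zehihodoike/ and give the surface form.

zeozoixe

Rule 1 (high vowel syncope): /i/ is a high vowel flanked by voiceless consonants /h/ and /h/, so it deletes. /zehihodoike/ → zehhodoike.
Rule 2 (stop-cluster a-epenthesis): no segment meets the environment; /zehhodoike/ is unchanged.
Rule 3 (degemination): /hh/ is a geminate; the first /h/ deletes. /zehhodoike/ → zehodoike.
Rule 4 (intervocalic spirantization): /d/ is a stop between vowels /o/ and /o/, so it spirantizes to the fricative [z]. /k/ is a stop between vowels /i/ and /e/, so it spirantizes to the fricative [x]. /zehodoike/ → zehozoixe.
Rule 5 (intervocalic h-deletion): /h/ occurs between vowels /e/ and /o/, so it deletes. /zehozoixe/ → zeozoixe.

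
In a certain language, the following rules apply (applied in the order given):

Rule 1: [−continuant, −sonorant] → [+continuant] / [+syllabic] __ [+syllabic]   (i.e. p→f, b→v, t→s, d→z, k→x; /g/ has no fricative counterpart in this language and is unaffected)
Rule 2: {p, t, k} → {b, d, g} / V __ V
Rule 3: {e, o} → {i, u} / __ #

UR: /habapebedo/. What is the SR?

havafevezu

Rule 1 (intervocalic spirantization): /b/ is a stop between vowels /a/ and /a/, so it spirantizes to the fricative [v]. /p/ is a stop between vowels /a/ and /e/, so it spirantizes to the fricative [f]. /b/ is a stop between vowels /e/ and /e/, so it spirantizes to the fricative [v]. /d/ is a stop between vowels /e/ and /o/, so it spirantizes to the fricative [z]. /habapebedo/ → havafevezo.
Rule 2 (intervocalic voicing): no segment meets the environment; /havafevezo/ is unchanged.
Rule 3 (final vowel raising): /o/ is a mid vowel in word-final position, so it raises to [u]. /havafevezo/ → havafevezu.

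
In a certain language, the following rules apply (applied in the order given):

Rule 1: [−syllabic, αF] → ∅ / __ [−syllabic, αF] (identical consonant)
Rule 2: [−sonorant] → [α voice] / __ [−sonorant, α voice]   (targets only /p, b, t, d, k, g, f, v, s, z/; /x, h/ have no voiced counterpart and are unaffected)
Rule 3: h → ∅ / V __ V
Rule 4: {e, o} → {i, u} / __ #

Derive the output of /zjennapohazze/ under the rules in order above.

zjenapoazi

Rule 1 (degemination): /nn/ is a geminate; the first /n/ deletes. /zz/ is a geminate; the first /z/ deletes. /zjennapohazze/ → zjenapohaze.
Rule 2 (regressive voicing assimilation): no segment meets the environment; /zjenapohaze/ is unchanged.
Rule 3 (intervocalic h-deletion): /h/ occurs between vowels /o/ and /a/, so it deletes. /zjenapohaze/ → zjenapoaze.
Rule 4 (final vowel raising): /e/ is a mid vowel in word-final position, so it raises to [i]. /zjenapoaze/ → zjenapoazi.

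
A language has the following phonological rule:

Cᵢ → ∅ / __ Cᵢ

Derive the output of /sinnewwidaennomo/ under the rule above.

sinewidaenomo

/nn/ is a geminate; the first /n/ deletes.
/ww/ is a geminate; the first /w/ deletes.
/nn/ is a geminate; the first /n/ deletes.
Surface form: [sinewidaenomo].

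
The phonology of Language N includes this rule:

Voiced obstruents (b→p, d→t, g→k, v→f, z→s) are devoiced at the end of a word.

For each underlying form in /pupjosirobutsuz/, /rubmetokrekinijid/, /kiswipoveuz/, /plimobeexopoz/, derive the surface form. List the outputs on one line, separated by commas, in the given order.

/pupjosirobutsuz/: /z/ is a voiced obstruent in word-final position, so it devoices to [s]. → [pupjosirobutsus].
/rubmetokrekinijid/: /d/ is a voiced obstruent in word-final position, so it devoices to [t]. → [rubmetokrekinijit].
/kiswipoveuz/: /z/ is a voiced obstruent in word-final position, so it devoices to [s]. → [kiswipoveus].
/plimobeexopoz/: /z/ is a voiced obstruent in word-final position, so it devoices to [s]. → [plimobeexopos].

pupjosirobutsus, rubmetokrekinijit, kiswipoveus, plimobeexopos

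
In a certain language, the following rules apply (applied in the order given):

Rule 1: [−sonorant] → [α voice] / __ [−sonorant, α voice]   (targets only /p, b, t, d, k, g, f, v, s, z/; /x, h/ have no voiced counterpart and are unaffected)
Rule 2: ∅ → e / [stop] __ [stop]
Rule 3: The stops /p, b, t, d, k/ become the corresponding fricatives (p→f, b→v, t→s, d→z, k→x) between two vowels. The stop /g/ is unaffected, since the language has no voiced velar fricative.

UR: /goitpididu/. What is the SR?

Rule 1 (regressive voicing assimilation): no segment meets the environment; /goitpididu/ is unchanged.
Rule 2 (stop-cluster e-epenthesis): /t/ and /p/ form a stop–stop cluster, so [e] is inserted between them. /goitpididu/ → goitepididu.
Rule 3 (intervocalic spirantization): /t/ is a stop between vowels /i/ and /e/, so it spirantizes to the fricative [s]. /p/ is a stop between vowels /e/ and /i/, so it spirantizes to the fricative [f]. /d/ is a stop between vowels /i/ and /i/, so it spirantizes to the fricative [z]. /d/ is a stop between vowels /i/ and /u/, so it spirantizes to the fricative [z]. /goitepididu/ → goisefizizu.

goisefizizu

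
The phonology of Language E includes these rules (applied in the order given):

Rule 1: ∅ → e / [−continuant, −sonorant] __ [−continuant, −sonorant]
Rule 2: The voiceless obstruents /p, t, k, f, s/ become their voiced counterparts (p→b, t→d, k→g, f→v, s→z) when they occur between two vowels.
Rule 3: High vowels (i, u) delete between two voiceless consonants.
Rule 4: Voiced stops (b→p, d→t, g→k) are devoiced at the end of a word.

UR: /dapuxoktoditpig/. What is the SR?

dabuxogedodidebik

Rule 1 (stop-cluster e-epenthesis): /k/ and /t/ form a stop–stop cluster, so [e] is inserted between them. /t/ and /p/ form a stop–stop cluster, so [e] is inserted between them. /dapuxoktoditpig/ → dapuxoketoditepig.
Rule 2 (intervocalic voicing): /p/ is a voiceless obstruent between vowels /a/ and /u/, so it voices to [b]. /k/ is a voiceless obstruent between vowels /o/ and /e/, so it voices to [g]. /t/ is a voiceless obstruent between vowels /e/ and /o/, so it voices to [d]. /t/ is a voiceless obstruent between vowels /i/ and /e/, so it voices to [d]. /p/ is a voiceless obstruent between vowels /e/ and /i/, so it voices to [b]. /dapuxoketoditepig/ → dabuxogedodidebig.
Rule 3 (high vowel syncope): no segment meets the environment; /dabuxogedodidebig/ is unchanged.
Rule 4 (final devoicing): /g/ is a voiced stop in word-final position, so it devoices to [k]. /dabuxogedodidebig/ → dabuxogedodidebik.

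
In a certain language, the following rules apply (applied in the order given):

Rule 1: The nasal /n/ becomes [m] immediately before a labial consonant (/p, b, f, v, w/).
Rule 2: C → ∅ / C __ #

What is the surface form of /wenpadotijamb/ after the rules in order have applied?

Rule 1 (nasal place assimilation): /n/ precedes the labial consonant /p/, so it assimilates in place to [m]. /wenpadotijamb/ → wempadotijamb.
Rule 2 (final cluster simplification): /b/ is the second consonant of a word-final cluster /mb/, so it deletes. /wempadotijamb/ → wempadotijam.

wempadotijam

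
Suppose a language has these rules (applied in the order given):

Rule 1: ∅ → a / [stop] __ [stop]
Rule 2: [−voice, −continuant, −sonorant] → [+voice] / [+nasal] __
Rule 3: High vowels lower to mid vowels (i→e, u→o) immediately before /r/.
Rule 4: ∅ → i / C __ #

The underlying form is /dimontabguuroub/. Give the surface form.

Rule 1 (stop-cluster a-epenthesis): /b/ and /g/ form a stop–stop cluster, so [a] is inserted between them. /dimontabguuroub/ → dimontabaguuroub.
Rule 2 (post-nasal voicing): /t/ is a voiceless stop immediately after the nasal /n/, so it voices to [d]. /dimontabaguuroub/ → dimondabaguuroub.
Rule 3 (pre-rhotic lowering): /u/ is a high vowel immediately before /r/, so it lowers to [o]. /dimondabaguuroub/ → dimondabaguoroub.
Rule 4 (final i-epenthesis): the form ends in the consonant /b/, so [i] is inserted word-finally. /dimondabaguoroub/ → dimondabaguoroubi.

dimondabaguoroubi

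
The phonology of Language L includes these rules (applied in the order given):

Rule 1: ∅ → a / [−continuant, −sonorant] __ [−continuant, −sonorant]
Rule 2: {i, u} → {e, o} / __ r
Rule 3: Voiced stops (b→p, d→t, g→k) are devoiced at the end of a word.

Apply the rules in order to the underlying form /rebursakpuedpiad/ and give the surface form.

reborsakapuedapiat

Rule 1 (stop-cluster a-epenthesis): /k/ and /p/ form a stop–stop cluster, so [a] is inserted between them. /d/ and /p/ form a stop–stop cluster, so [a] is inserted between them. /rebursakpuedpiad/ → rebursakapuedapiad.
Rule 2 (pre-rhotic lowering): /u/ is a high vowel immediately before /r/, so it lowers to [o]. /rebursakapuedapiad/ → reborsakapuedapiad.
Rule 3 (final devoicing): /d/ is a voiced stop in word-final position, so it devoices to [t]. /reborsakapuedapiad/ → reborsakapuedapiat.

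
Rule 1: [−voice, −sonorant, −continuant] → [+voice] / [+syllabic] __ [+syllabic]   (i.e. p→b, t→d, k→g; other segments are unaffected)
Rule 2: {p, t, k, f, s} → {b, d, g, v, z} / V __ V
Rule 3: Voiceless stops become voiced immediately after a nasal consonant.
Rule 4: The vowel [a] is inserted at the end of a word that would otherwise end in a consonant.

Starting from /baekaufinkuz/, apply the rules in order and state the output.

baegauvinguza

Rule 1 (intervocalic voicing): /k/ is a voiceless stop between vowels /e/ and /a/, so it voices to [g]. /baekaufinkuz/ → baegaufinkuz.
Rule 2 (intervocalic voicing): /f/ is a voiceless obstruent between vowels /u/ and /i/, so it voices to [v]. /baegaufinkuz/ → baegauvinkuz.
Rule 3 (post-nasal voicing): /k/ is a voiceless stop immediately after the nasal /n/, so it voices to [g]. /baegauvinkuz/ → baegauvinguz.
Rule 4 (final a-epenthesis): the form ends in the consonant /z/, so [a] is inserted word-finally. /baegauvinguz/ → baegauvinguza.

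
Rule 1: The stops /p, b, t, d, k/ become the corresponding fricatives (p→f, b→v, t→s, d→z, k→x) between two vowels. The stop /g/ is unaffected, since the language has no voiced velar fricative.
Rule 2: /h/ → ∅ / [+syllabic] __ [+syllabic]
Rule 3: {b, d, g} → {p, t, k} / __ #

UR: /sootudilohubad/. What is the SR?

Rule 1 (intervocalic spirantization): /t/ is a stop between vowels /o/ and /u/, so it spirantizes to the fricative [s]. /d/ is a stop between vowels /u/ and /i/, so it spirantizes to the fricative [z]. /b/ is a stop between vowels /u/ and /a/, so it spirantizes to the fricative [v]. /sootudilohubad/ → soosuzilohuvad.
Rule 2 (intervocalic h-deletion): /h/ occurs between vowels /o/ and /u/, so it deletes. /soosuzilohuvad/ → soosuzilouvad.
Rule 3 (final devoicing): /d/ is a voiced stop in word-final position, so it devoices to [t]. /soosuzilouvad/ → soosuzilouvat.

soosuzilouvat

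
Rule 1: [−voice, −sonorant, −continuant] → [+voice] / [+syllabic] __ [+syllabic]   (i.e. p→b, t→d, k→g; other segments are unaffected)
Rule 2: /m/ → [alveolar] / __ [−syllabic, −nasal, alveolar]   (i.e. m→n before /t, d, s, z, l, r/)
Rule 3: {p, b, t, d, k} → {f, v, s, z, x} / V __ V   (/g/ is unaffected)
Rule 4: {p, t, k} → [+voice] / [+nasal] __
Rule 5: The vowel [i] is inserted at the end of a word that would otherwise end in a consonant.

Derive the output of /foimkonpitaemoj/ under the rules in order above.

Rule 1 (intervocalic voicing): /t/ is a voiceless stop between vowels /i/ and /a/, so it voices to [d]. /foimkonpitaemoj/ → foimkonpidaemoj.
Rule 2 (nasal place assimilation): no segment meets the environment; /foimkonpidaemoj/ is unchanged.
Rule 3 (intervocalic spirantization): /d/ is a stop between vowels /i/ and /a/, so it spirantizes to the fricative [z]. /foimkonpidaemoj/ → foimkonpizaemoj.
Rule 4 (post-nasal voicing): /k/ is a voiceless stop immediately after the nasal /m/, so it voices to [g]. /p/ is a voiceless stop immediately after the nasal /n/, so it voices to [b]. /foimkonpizaemoj/ → foimgonbizaemoj.
Rule 5 (final i-epenthesis): the form ends in the consonant /j/, so [i] is inserted word-finally. /foimgonbizaemoj/ → foimgonbizaemoji.

foimgonbizaemoji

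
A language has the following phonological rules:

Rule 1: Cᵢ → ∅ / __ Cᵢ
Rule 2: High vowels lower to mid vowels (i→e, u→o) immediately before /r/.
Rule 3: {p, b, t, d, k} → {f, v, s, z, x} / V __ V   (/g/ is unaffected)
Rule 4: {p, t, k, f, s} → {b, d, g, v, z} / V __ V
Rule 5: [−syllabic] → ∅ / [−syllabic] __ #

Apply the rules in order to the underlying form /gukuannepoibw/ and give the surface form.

guxuanevoib

Rule 1 (degemination): /nn/ is a geminate; the first /n/ deletes. /gukuannepoibw/ → gukuanepoibw.
Rule 2 (pre-rhotic lowering): no segment meets the environment; /gukuanepoibw/ is unchanged.
Rule 3 (intervocalic spirantization): /k/ is a stop between vowels /u/ and /u/, so it spirantizes to the fricative [x]. /p/ is a stop between vowels /e/ and /o/, so it spirantizes to the fricative [f]. /gukuanepoibw/ → guxuanefoibw.
Rule 4 (intervocalic voicing): /f/ is a voiceless obstruent between vowels /e/ and /o/, so it voices to [v]. /guxuanefoibw/ → guxuanevoibw.
Rule 5 (final cluster simplification): /w/ is the second consonant of a word-final cluster /bw/, so it deletes. /guxuanevoibw/ → guxuanevoib.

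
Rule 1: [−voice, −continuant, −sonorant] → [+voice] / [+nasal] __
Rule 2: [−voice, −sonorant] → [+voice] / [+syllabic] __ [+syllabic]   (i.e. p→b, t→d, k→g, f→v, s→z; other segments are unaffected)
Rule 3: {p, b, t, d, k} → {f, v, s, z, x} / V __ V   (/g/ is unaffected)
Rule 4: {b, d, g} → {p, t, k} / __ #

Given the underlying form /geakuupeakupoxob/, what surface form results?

geaguuveaguvoxop

Rule 1 (post-nasal voicing): no segment meets the environment; /geakuupeakupoxob/ is unchanged.
Rule 2 (intervocalic voicing): /k/ is a voiceless obstruent between vowels /a/ and /u/, so it voices to [g]. /p/ is a voiceless obstruent between vowels /u/ and /e/, so it voices to [b]. /k/ is a voiceless obstruent between vowels /a/ and /u/, so it voices to [g]. /p/ is a voiceless obstruent between vowels /u/ and /o/, so it voices to [b]. /geakuupeakupoxob/ → geaguubeaguboxob.
Rule 3 (intervocalic spirantization): /b/ is a stop between vowels /u/ and /e/, so it spirantizes to the fricative [v]. /b/ is a stop between vowels /u/ and /o/, so it spirantizes to the fricative [v]. /geaguubeaguboxob/ → geaguuveaguvoxob.
Rule 4 (final devoicing): /b/ is a voiced stop in word-final position, so it devoices to [p]. /geaguuveaguvoxob/ → geaguuveaguvoxop.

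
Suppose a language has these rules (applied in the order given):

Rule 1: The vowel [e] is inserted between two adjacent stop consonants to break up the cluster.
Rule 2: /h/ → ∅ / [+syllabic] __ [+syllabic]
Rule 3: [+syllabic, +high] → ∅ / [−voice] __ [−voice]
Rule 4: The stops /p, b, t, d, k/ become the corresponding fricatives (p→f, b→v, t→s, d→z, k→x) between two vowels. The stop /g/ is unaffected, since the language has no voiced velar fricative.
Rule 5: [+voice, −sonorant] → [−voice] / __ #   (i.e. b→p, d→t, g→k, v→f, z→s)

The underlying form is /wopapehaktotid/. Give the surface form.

Rule 1 (stop-cluster e-epenthesis): /k/ and /t/ form a stop–stop cluster, so [e] is inserted between them. /wopapehaktotid/ → wopapehaketotid.
Rule 2 (intervocalic h-deletion): /h/ occurs between vowels /e/ and /a/, so it deletes. /wopapehaketotid/ → wopapeaketotid.
Rule 3 (high vowel syncope): no segment meets the environment; /wopapeaketotid/ is unchanged.
Rule 4 (intervocalic spirantization): /p/ is a stop between vowels /o/ and /a/, so it spirantizes to the fricative [f]. /p/ is a stop between vowels /a/ and /e/, so it spirantizes to the fricative [f]. /k/ is a stop between vowels /a/ and /e/, so it spirantizes to the fricative [x]. /t/ is a stop between vowels /e/ and /o/, so it spirantizes to the fricative [s]. /t/ is a stop between vowels /o/ and /i/, so it spirantizes to the fricative [s]. /wopapeaketotid/ → wofafeaxesosid.
Rule 5 (final devoicing): /d/ is a voiced obstruent in word-final position, so it devoices to [t]. /wofafeaxesosid/ → wofafeaxesosit.

wofafeaxesosit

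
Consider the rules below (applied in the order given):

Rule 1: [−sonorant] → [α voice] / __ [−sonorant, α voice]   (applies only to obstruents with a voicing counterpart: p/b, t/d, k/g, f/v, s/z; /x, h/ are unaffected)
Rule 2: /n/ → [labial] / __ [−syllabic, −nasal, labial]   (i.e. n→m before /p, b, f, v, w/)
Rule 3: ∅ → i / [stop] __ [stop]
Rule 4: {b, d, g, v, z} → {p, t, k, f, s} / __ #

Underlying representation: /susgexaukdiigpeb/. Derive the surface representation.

suzgexaugidiikipep

Rule 1 (regressive voicing assimilation): /s/ precedes the voiced obstruent /g/, so it voices to [z] by assimilation. /k/ precedes the voiced obstruent /d/, so it voices to [g] by assimilation. /g/ precedes the voiceless obstruent /p/, so it devoices to [k] by assimilation. /susgexaukdiigpeb/ → suzgexaugdiikpeb.
Rule 2 (nasal place assimilation): no segment meets the environment; /suzgexaugdiikpeb/ is unchanged.
Rule 3 (stop-cluster i-epenthesis): /g/ and /d/ form a stop–stop cluster, so [i] is inserted between them. /k/ and /p/ form a stop–stop cluster, so [i] is inserted between them. /suzgexaugdiikpeb/ → suzgexaugidiikipeb.
Rule 4 (final devoicing): /b/ is a voiced obstruent in word-final position, so it devoices to [p]. /suzgexaugidiikipeb/ → suzgexaugidiikipep.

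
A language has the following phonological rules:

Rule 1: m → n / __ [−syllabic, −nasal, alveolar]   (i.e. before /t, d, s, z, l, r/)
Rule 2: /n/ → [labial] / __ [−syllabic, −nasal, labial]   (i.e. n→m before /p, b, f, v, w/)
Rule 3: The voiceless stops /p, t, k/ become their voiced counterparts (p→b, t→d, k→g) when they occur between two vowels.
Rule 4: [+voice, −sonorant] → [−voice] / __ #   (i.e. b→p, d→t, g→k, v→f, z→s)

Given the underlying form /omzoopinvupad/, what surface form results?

Rule 1 (nasal place assimilation): /m/ precedes the alveolar consonant /z/, so it assimilates in place to [n]. /omzoopinvupad/ → onzoopinvupad.
Rule 2 (nasal place assimilation): /n/ precedes the labial consonant /v/, so it assimilates in place to [m]. /onzoopinvupad/ → onzoopimvupad.
Rule 3 (intervocalic voicing): /p/ is a voiceless stop between vowels /o/ and /i/, so it voices to [b]. /p/ is a voiceless stop between vowels /u/ and /a/, so it voices to [b]. /onzoopimvupad/ → onzoobimvubad.
Rule 4 (final devoicing): /d/ is a voiced obstruent in word-final position, so it devoices to [t]. /onzoobimvubad/ → onzoobimvubat.

onzoobimvubat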